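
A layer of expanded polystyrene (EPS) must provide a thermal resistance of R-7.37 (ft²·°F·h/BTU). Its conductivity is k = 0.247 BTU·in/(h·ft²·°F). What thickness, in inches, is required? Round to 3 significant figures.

L = R × k = 7.37 × 0.247 = 1.82 in

1.82 in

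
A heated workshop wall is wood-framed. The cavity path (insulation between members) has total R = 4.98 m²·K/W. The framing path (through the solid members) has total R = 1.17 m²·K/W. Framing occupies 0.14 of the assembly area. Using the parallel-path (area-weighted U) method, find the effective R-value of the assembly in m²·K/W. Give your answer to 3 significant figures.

U_eff = 0.86/4.98 + 0.14/1.17 = 0.1727 + 0.1197 = 0.2923
R_eff = 1/U_eff = 3.421 m²·K/W

3.42 m²·K/W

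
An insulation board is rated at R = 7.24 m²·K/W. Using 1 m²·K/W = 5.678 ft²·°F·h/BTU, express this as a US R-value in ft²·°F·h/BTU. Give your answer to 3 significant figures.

R_US = 7.24 × 5.678 = 41.11

41.1 ft²·°F·h/BTU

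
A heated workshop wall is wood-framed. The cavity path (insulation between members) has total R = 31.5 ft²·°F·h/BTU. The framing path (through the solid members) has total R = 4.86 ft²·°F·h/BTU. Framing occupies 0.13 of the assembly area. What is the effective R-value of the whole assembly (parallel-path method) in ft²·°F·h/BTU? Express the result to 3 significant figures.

U_eff = 0.87/31.5 + 0.13/4.86 = 0.02762 + 0.02675 = 0.05437
R_eff = 1/U_eff = 18.39 ft²·°F·h/BTU

18.4 ft²·°F·h/BTU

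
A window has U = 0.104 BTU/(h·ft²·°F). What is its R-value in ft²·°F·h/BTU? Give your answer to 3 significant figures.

R = 1/U = 1/0.104 = 9.615

9.62 ft²·°F·h/BTU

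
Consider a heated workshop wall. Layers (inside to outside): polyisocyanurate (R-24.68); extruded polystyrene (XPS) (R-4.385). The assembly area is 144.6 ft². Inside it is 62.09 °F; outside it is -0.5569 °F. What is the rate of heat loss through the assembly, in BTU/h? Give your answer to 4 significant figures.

R_total = 24.68 + 4.385 = 29.065 ft²·°F·h/BTU
Q = A·ΔT/R = 144.6 × (62.09 − (-0.5569)) / 29.065 = 311.67 BTU/h

311.7 BTU/h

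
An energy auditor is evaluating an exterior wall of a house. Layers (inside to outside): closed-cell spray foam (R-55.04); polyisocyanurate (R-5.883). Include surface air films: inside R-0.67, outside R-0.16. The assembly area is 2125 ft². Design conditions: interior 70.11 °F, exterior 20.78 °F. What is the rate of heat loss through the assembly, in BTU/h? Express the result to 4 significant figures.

R_total = 0.67 + 55.04 + 5.883 + 0.16 = 61.753 ft²·°F·h/BTU
Q = A·ΔT/R = 2125 × (70.11 − 20.78) / 61.753 = 1697.5 BTU/h

1698 BTU/h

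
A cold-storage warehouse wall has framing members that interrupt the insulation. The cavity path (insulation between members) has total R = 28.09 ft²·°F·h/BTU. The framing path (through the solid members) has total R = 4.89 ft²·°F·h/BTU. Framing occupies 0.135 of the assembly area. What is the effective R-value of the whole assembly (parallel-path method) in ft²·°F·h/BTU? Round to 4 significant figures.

U_eff = 0.865/28.09 + 0.135/4.89 = 0.030794 + 0.027607 = 0.058401
R_eff = 1/U_eff = 17.123 ft²·°F·h/BTU

17.12 ft²·°F·h/BTU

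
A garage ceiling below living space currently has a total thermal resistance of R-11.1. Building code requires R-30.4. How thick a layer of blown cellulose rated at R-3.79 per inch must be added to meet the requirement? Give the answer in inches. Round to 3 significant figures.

5.09 in

ΔR = 30.4 − 11.1 = 19.3 ft²·°F·h/BTU
L = ΔR / (R/in) = 19.3/3.79 = 5.092 in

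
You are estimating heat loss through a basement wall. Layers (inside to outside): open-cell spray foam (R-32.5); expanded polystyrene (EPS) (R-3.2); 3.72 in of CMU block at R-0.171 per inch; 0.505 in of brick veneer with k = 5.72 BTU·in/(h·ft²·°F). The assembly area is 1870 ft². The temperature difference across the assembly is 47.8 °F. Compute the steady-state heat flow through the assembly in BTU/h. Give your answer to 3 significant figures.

2450 BTU/h

3.72 × 0.171 = 0.6361
0.505/5.72 = 0.08829
R_total = 32.5 + 3.2 + 0.6361 + 0.08829 = 36.42 ft²·°F·h/BTU
Q = A·ΔT/R = 1870 × 47.8 / 36.42 = 2454 BTU/h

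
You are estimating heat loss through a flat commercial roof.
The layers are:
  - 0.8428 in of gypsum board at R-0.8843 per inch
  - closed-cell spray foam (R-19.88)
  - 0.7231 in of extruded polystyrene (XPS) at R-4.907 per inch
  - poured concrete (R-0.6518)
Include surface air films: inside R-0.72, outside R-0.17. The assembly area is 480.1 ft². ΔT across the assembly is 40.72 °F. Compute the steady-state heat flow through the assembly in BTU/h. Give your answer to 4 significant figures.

0.8428 × 0.8843 = 0.74529
0.7231 × 4.907 = 3.5483
R_total = 0.72 + 0.74529 + 19.88 + 3.5483 + 0.6518 + 0.17 = 25.715 ft²·°F·h/BTU
Q = A·ΔT/R = 480.1 × 40.72 / 25.715 = 760.23 BTU/h

760.2 BTU/h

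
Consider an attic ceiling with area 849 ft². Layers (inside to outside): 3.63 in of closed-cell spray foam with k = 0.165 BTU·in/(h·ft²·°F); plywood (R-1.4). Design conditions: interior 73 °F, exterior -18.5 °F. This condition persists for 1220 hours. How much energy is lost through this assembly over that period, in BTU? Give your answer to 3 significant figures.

4050000 BTU

3.63/0.165 = 22
R_total = 22 + 1.4 = 23.4 ft²·°F·h/BTU
Q = 849 × (73 − (-18.5)) / 23.4 = 3320 BTU/h
E = 3320 × 1220 = 4050000 BTU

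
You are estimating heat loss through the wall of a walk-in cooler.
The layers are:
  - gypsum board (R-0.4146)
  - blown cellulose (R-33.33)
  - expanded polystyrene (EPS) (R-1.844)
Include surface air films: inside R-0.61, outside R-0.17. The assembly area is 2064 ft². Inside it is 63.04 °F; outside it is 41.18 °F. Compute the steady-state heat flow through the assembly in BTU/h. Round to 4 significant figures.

1241 BTU/h

R_total = 0.61 + 0.4146 + 33.33 + 1.844 + 0.17 = 36.369 ft²·°F·h/BTU
Q = A·ΔT/R = 2064 × (63.04 − 41.18) / 36.369 = 1240.6 BTU/h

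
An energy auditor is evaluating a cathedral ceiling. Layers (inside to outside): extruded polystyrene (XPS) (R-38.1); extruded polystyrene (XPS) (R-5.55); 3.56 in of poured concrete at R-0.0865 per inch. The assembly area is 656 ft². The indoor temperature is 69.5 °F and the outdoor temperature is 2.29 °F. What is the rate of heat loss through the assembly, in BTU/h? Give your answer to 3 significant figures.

3.56 × 0.0865 = 0.3079
R_total = 38.1 + 5.55 + 0.3079 = 43.96 ft²·°F·h/BTU
Q = A·ΔT/R = 656 × (69.5 − 2.29) / 43.96 = 1003 BTU/h

1000 BTU/h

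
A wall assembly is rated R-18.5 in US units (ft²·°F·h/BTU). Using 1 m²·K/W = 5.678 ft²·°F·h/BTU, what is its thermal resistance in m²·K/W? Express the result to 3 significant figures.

3.26 m²·K/W

R_SI = 18.5/5.678 = 3.258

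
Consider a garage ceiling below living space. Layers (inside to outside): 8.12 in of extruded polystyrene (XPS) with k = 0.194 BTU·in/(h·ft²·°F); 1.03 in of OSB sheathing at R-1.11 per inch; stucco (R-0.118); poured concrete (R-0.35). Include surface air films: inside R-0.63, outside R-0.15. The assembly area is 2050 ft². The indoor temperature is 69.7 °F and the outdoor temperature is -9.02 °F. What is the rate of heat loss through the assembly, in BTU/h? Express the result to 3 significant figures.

8.12/0.194 = 41.86
1.03 × 1.11 = 1.143
R_total = 0.63 + 41.86 + 1.143 + 0.118 + 0.35 + 0.15 = 44.25 ft²·°F·h/BTU
Q = A·ΔT/R = 2050 × (69.7 − (-9.02)) / 44.25 = 3647 BTU/h

3650 BTU/h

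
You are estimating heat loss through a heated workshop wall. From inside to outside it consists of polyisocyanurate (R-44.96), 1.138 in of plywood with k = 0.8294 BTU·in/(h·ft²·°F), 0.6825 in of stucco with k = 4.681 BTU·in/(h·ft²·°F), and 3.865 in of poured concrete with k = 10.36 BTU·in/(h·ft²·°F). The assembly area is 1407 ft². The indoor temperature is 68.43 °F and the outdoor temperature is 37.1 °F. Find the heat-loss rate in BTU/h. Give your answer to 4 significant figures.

940.9 BTU/h

1.138/0.8294 = 1.3721
0.6825/4.681 = 0.1458
3.865/10.36 = 0.37307
R_total = 44.96 + 1.3721 + 0.1458 + 0.37307 = 46.851 ft²·°F·h/BTU
Q = A·ΔT/R = 1407 × (68.43 − 37.1) / 46.851 = 940.88 BTU/h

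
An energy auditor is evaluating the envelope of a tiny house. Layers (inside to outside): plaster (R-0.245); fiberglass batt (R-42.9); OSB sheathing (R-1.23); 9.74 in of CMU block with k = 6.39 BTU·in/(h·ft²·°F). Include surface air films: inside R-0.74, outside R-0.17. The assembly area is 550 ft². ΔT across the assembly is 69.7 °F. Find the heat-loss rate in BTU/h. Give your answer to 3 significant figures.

9.74/6.39 = 1.524
R_total = 0.74 + 0.245 + 42.9 + 1.23 + 1.524 + 0.17 = 46.81 ft²·°F·h/BTU
Q = A·ΔT/R = 550 × 69.7 / 46.81 = 819 BTU/h

819 BTU/h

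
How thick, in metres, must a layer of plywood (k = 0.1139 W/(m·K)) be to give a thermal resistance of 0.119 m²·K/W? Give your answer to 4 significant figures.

L = R·k = 0.119 × 0.1139 = 0.013554 m

0.01355 m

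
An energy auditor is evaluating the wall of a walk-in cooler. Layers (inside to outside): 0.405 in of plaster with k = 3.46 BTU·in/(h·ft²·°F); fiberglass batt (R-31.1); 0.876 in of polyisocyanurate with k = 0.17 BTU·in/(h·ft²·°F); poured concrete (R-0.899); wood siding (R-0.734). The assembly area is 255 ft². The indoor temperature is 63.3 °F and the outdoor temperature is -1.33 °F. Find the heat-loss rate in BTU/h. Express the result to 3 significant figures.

434 BTU/h

0.405/3.46 = 0.1171
0.876/0.17 = 5.153
R_total = 0.1171 + 31.1 + 5.153 + 0.899 + 0.734 = 38 ft²·°F·h/BTU
Q = A·ΔT/R = 255 × (63.3 − (-1.33)) / 38 = 433.7 BTU/h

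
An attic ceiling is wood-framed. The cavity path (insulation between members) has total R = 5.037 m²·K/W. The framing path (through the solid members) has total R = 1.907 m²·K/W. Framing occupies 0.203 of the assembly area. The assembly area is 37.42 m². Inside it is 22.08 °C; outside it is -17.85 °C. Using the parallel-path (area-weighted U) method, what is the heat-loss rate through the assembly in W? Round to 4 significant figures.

U_eff = 0.797/5.037 + 0.203/1.907 = 0.15823 + 0.10645 = 0.26468
R_eff = 1/U_eff = 3.7782 m²·K/W
Q = 37.42 × (22.08 − (-17.85)) / 3.7782 = 395.48 W

395.5 W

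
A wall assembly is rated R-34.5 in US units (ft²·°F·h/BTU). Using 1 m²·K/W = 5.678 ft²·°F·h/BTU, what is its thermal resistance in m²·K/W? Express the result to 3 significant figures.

R_SI = 34.5/5.678 = 6.076

6.08 m²·K/W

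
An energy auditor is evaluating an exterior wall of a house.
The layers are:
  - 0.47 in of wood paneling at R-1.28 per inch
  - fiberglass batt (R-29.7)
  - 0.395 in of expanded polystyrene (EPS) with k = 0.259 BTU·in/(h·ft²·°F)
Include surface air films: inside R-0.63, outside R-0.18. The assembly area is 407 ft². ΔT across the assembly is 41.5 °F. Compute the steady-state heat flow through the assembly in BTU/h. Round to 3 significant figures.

518 BTU/h

0.47 × 1.28 = 0.6016
0.395/0.259 = 1.525
R_total = 0.63 + 0.6016 + 29.7 + 1.525 + 0.18 = 32.64 ft²·°F·h/BTU
Q = A·ΔT/R = 407 × 41.5 / 32.64 = 517.5 BTU/h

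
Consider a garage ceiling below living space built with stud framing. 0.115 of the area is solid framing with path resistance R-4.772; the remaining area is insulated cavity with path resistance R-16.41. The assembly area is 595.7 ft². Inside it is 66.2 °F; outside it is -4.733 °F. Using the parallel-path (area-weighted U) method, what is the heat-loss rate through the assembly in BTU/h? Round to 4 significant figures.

3297 BTU/h

U_eff = 0.885/16.41 + 0.115/4.772 = 0.053931 + 0.024099 = 0.078029
R_eff = 1/U_eff = 12.816 ft²·°F·h/BTU
Q = 595.7 × (66.2 − (-4.733)) / 12.816 = 3297.1 BTU/h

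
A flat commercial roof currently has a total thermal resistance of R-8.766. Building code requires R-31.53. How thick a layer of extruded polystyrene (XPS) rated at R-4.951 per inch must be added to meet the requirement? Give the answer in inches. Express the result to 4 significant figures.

4.598 in

ΔR = 31.53 − 8.766 = 22.764 ft²·°F·h/BTU
L = ΔR / (R/in) = 22.764/4.951 = 4.5979 in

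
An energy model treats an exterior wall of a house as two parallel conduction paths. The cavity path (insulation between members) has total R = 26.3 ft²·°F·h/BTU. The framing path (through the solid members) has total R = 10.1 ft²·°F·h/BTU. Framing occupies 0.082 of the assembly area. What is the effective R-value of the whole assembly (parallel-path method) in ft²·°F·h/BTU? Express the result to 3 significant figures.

23.2 ft²·°F·h/BTU

U_eff = 0.918/26.3 + 0.082/10.1 = 0.0349 + 0.008119 = 0.04302
R_eff = 1/U_eff = 23.24 ft²·°F·h/BTU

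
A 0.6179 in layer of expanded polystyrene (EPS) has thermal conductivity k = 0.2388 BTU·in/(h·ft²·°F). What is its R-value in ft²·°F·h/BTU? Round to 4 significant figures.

2.588 ft²·°F·h/BTU

R = L/k = 0.6179/0.2388 = 2.5875 ft²·°F·h/BTU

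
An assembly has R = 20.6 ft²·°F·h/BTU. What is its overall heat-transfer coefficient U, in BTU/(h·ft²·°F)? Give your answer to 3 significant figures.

U = 1/R = 1/20.6 = 0.04854

0.0485 BTU/(h·ft²·°F)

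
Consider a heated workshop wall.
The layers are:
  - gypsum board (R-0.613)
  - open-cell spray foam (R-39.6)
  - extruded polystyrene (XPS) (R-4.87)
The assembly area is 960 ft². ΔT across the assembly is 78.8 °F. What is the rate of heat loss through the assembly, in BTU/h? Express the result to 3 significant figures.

1680 BTU/h

R_total = 0.613 + 39.6 + 4.87 = 45.08 ft²·°F·h/BTU
Q = A·ΔT/R = 960 × 78.8 / 45.08 = 1678 BTU/h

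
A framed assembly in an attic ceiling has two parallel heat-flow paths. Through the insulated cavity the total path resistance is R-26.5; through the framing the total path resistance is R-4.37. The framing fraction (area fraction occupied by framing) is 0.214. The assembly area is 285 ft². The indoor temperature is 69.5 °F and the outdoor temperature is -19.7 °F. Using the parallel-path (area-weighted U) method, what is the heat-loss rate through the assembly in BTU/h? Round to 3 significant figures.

2000 BTU/h

U_eff = 0.786/26.5 + 0.214/4.37 = 0.02966 + 0.04897 = 0.07863
R_eff = 1/U_eff = 12.72 ft²·°F·h/BTU
Q = 285 × (69.5 − (-19.7)) / 12.72 = 1999 BTU/h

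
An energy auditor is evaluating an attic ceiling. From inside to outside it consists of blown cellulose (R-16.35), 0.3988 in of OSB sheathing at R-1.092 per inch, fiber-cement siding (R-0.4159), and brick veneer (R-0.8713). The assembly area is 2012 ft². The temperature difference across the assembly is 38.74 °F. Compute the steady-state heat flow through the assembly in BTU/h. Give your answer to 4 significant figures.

0.3988 × 1.092 = 0.43549
R_total = 16.35 + 0.43549 + 0.4159 + 0.8713 = 18.073 ft²·°F·h/BTU
Q = A·ΔT/R = 2012 × 38.74 / 18.073 = 4312.9 BTU/h

4313 BTU/h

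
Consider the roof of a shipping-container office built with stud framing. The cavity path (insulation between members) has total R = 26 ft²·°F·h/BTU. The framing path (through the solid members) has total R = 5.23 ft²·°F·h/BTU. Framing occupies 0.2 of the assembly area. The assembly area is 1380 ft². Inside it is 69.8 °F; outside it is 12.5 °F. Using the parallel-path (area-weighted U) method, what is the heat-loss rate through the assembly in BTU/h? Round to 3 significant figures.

U_eff = 0.8/26 + 0.2/5.23 = 0.03077 + 0.03824 = 0.06901
R_eff = 1/U_eff = 14.49 ft²·°F·h/BTU
Q = 1380 × (69.8 − 12.5) / 14.49 = 5457 BTU/h

5460 BTU/h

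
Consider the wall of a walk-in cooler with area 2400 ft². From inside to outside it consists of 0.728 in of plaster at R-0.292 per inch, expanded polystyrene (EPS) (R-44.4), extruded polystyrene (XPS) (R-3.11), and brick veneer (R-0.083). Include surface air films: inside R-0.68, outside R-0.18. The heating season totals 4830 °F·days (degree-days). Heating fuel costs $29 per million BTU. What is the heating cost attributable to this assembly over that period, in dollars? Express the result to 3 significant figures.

166 dollars

0.728 × 0.292 = 0.2126
R_total = 0.68 + 0.2126 + 44.4 + 3.11 + 0.083 + 0.18 = 48.67 ft²·°F·h/BTU
E = A × HDD × 24 / R = 2400 × 4830 × 24 / 48.67 = 5717000 BTU
Cost = 5717000/10⁶ × 29 = $165.8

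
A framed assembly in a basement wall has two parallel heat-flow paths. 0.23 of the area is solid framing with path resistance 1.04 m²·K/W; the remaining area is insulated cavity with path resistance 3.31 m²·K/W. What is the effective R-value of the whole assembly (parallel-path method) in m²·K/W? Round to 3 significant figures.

U_eff = 0.77/3.31 + 0.23/1.04 = 0.2326 + 0.2212 = 0.4538
R_eff = 1/U_eff = 2.204 m²·K/W

2.20 m²·K/W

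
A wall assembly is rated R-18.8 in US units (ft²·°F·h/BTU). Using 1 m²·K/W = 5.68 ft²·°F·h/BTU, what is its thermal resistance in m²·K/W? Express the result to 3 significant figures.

3.31 m²·K/W

R_SI = 18.8/5.68 = 3.31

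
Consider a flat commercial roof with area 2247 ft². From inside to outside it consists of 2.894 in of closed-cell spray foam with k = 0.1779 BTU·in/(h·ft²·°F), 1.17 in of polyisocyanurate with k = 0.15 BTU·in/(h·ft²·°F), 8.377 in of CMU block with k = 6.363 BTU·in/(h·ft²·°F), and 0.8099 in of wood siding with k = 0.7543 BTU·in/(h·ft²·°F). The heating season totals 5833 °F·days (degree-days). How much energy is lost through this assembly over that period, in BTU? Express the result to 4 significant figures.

11890000 BTU

2.894/0.1779 = 16.268
1.17/0.15 = 7.8
8.377/6.363 = 1.3165
0.8099/0.7543 = 1.0737
R_total = 16.268 + 7.8 + 1.3165 + 1.0737 = 26.458 ft²·°F·h/BTU
E = A × HDD × 24 / R = 2247 × 5833 × 24 / 26.458 = 11889000 BTU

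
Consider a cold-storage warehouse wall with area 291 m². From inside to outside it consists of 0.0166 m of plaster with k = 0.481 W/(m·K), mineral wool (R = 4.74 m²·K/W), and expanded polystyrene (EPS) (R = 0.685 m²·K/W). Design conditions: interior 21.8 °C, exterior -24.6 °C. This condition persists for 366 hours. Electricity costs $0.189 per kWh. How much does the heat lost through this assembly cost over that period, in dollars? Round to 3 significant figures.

171 dollars

0.0166/0.481 = 0.03451
R_total = 0.03451 + 4.74 + 0.685 = 5.46 m²·K/W
Q = 291 × (21.8 − (-24.6)) / 5.46 = 2473 W
E = 2473 W × 366 h / 1000 = 905.2 kWh
Cost = 905.2 × 0.189 = $171.1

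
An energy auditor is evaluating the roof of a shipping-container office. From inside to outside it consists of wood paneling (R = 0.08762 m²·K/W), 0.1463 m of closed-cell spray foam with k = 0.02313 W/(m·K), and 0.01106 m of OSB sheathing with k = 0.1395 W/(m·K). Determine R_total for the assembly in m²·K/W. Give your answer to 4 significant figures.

6.492 m²·K/W

0.1463/0.02313 = 6.3251
0.01106/0.1395 = 0.079283
R_total = 0.08762 + 6.3251 + 0.079283 = 6.492 m²·K/W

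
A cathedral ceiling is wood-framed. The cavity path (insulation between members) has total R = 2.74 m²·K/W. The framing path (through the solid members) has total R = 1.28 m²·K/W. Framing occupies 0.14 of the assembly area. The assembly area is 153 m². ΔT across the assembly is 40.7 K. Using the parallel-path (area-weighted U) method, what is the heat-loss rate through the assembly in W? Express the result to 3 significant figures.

U_eff = 0.86/2.74 + 0.14/1.28 = 0.3139 + 0.1094 = 0.4232
R_eff = 1/U_eff = 2.363 m²·K/W
Q = 153 × 40.7 / 2.363 = 2636 W

2640 W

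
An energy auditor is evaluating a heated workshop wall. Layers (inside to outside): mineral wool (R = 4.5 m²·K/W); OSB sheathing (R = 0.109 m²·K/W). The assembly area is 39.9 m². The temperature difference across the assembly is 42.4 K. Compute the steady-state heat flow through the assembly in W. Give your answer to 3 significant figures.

R_total = 4.5 + 0.109 = 4.609 m²·K/W
Q = A·ΔT/R = 39.9 × 42.4 / 4.609 = 367.1 W

367 W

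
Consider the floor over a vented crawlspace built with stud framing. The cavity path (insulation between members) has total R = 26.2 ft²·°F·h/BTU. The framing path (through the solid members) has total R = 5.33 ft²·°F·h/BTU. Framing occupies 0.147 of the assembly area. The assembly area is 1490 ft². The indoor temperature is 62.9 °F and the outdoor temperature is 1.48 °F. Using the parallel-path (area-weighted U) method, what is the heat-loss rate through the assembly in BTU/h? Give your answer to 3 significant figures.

5500 BTU/h

U_eff = 0.853/26.2 + 0.147/5.33 = 0.03256 + 0.02758 = 0.06014
R_eff = 1/U_eff = 16.63 ft²·°F·h/BTU
Q = 1490 × (62.9 − 1.48) / 16.63 = 5503 BTU/h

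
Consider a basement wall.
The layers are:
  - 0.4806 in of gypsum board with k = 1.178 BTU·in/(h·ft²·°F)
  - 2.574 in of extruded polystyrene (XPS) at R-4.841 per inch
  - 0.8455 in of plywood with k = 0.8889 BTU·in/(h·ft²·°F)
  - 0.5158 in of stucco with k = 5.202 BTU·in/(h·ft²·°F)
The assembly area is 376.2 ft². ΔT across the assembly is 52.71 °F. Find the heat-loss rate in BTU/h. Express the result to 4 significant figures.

1425 BTU/h

0.4806/1.178 = 0.40798
2.574 × 4.841 = 12.461
0.8455/0.8889 = 0.95118
0.5158/5.202 = 0.099154
R_total = 0.40798 + 12.461 + 0.95118 + 0.099154 = 13.919 ft²·°F·h/BTU
Q = A·ΔT/R = 376.2 × 52.71 / 13.919 = 1424.6 BTU/h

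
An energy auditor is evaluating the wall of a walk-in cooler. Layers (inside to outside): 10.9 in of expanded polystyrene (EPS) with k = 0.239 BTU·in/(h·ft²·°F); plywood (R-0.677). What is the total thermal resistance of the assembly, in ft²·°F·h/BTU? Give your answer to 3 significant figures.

10.9/0.239 = 45.61
R_total = 45.61 + 0.677 = 46.28 ft²·°F·h/BTU

46.3 ft²·°F·h/BTU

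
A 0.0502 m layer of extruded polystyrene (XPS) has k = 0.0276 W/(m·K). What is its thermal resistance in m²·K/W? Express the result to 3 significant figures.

1.82 m²·K/W

R = L/k = 0.0502/0.0276 = 1.819 m²·K/W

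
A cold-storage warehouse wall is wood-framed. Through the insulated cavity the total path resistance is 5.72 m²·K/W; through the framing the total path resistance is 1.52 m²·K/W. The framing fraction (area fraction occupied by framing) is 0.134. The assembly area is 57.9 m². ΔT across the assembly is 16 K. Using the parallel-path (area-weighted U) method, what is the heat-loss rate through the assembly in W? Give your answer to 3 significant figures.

U_eff = 0.866/5.72 + 0.134/1.52 = 0.1514 + 0.08816 = 0.2396
R_eff = 1/U_eff = 4.174 m²·K/W
Q = 57.9 × 16 / 4.174 = 221.9 W

222 W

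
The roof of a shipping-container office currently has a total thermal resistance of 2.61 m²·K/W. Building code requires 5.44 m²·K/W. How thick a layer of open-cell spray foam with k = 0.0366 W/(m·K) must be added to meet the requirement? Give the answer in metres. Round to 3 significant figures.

ΔR = 5.44 − 2.61 = 2.83 m²·K/W
L = ΔR × k = 2.83 × 0.0366 = 0.1036 m

0.104 m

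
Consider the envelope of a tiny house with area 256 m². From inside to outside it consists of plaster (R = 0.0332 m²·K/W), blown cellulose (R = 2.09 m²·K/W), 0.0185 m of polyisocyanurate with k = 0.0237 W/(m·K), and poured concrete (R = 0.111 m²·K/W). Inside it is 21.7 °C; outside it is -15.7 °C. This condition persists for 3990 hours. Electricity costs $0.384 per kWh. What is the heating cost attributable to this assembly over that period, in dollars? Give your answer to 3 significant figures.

0.0185/0.0237 = 0.7806
R_total = 0.0332 + 2.09 + 0.7806 + 0.111 = 3.015 m²·K/W
Q = 256 × (21.7 − (-15.7)) / 3.015 = 3176 W
E = 3176 W × 3990 h / 1000 = 12670 kWh
Cost = 12670 × 0.384 = $4866

4870 dollars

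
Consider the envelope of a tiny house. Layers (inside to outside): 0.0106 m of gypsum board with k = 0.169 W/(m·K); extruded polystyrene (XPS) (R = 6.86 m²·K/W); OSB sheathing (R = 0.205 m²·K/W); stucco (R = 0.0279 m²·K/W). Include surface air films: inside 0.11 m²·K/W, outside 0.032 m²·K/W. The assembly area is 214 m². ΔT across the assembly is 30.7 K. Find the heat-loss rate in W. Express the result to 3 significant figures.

900 W

0.0106/0.169 = 0.06272
R_total = 0.11 + 0.06272 + 6.86 + 0.205 + 0.0279 + 0.032 = 7.298 m²·K/W
Q = A·ΔT/R = 214 × 30.7 / 7.298 = 900.3 W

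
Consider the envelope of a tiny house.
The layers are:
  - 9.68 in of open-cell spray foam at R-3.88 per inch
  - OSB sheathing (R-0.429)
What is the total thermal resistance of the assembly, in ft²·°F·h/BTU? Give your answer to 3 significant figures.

9.68 × 3.88 = 37.56
R_total = 37.56 + 0.429 = 37.99 ft²·°F·h/BTU

38.0 ft²·°F·h/BTU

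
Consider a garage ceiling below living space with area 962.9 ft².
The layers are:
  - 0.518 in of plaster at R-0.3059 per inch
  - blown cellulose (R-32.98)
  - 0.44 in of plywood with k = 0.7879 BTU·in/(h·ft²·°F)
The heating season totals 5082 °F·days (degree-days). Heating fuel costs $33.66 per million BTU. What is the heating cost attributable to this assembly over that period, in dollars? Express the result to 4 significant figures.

117.3 dollars

0.518 × 0.3059 = 0.15846
0.44/0.7879 = 0.55845
R_total = 0.15846 + 32.98 + 0.55845 = 33.697 ft²·°F·h/BTU
E = A × HDD × 24 / R = 962.9 × 5082 × 24 / 33.697 = 3485300 BTU
Cost = 3485300/10⁶ × 33.66 = $117.31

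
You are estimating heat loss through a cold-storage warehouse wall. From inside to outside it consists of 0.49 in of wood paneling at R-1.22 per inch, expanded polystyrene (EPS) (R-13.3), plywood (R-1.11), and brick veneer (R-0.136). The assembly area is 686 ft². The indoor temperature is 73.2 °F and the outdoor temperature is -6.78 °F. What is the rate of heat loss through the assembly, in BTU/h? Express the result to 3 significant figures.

3620 BTU/h

0.49 × 1.22 = 0.5978
R_total = 0.5978 + 13.3 + 1.11 + 0.136 = 15.14 ft²·°F·h/BTU
Q = A·ΔT/R = 686 × (73.2 − (-6.78)) / 15.14 = 3623 BTU/h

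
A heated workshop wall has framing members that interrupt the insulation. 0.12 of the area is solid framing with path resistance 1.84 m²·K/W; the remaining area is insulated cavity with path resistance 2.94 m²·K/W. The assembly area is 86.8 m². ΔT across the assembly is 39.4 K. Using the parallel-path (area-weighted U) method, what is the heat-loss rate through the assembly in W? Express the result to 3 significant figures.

U_eff = 0.88/2.94 + 0.12/1.84 = 0.2993 + 0.06522 = 0.3645
R_eff = 1/U_eff = 2.743 m²·K/W
Q = 86.8 × 39.4 / 2.743 = 1247 W

1250 W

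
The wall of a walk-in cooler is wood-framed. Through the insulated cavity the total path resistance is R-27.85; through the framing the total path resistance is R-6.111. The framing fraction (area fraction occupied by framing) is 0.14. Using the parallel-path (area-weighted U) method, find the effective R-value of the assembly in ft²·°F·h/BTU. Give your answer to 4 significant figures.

U_eff = 0.86/27.85 + 0.14/6.111 = 0.03088 + 0.02291 = 0.053789
R_eff = 1/U_eff = 18.591 ft²·°F·h/BTU

18.59 ft²·°F·h/BTU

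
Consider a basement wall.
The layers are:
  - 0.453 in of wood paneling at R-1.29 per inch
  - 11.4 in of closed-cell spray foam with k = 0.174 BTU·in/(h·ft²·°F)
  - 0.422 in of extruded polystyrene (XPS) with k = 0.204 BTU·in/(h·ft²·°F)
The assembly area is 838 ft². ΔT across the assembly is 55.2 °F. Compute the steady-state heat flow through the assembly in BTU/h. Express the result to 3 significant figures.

679 BTU/h

0.453 × 1.29 = 0.5844
11.4/0.174 = 65.52
0.422/0.204 = 2.069
R_total = 0.5844 + 65.52 + 2.069 = 68.17 ft²·°F·h/BTU
Q = A·ΔT/R = 838 × 55.2 / 68.17 = 678.6 BTU/h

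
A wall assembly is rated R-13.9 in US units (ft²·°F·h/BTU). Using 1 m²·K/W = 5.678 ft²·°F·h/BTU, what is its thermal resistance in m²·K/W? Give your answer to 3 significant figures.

R_SI = 13.9/5.678 = 2.448

2.45 m²·K/W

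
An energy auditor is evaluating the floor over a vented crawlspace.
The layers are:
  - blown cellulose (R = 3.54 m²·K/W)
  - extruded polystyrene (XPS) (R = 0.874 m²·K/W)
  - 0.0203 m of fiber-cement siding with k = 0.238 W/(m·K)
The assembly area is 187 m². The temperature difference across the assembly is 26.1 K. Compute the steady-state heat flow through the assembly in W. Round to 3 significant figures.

0.0203/0.238 = 0.08529
R_total = 3.54 + 0.874 + 0.08529 = 4.499 m²·K/W
Q = A·ΔT/R = 187 × 26.1 / 4.499 = 1085 W

1080 W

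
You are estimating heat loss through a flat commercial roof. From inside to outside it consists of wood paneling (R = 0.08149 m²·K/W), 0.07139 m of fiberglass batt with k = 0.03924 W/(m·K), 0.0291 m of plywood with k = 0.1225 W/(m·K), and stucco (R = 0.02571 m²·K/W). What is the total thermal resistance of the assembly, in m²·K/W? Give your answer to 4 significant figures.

2.164 m²·K/W

0.07139/0.03924 = 1.8193
0.0291/0.1225 = 0.23755
R_total = 0.08149 + 1.8193 + 0.23755 + 0.02571 = 2.1641 m²·K/W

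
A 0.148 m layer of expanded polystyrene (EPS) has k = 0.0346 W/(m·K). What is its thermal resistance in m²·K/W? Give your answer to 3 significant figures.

R = L/k = 0.148/0.0346 = 4.277 m²·K/W

4.28 m²·K/W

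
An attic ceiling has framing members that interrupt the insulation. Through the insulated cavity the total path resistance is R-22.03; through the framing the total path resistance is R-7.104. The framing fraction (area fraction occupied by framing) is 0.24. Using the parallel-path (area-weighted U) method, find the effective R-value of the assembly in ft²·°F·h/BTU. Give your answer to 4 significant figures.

14.65 ft²·°F·h/BTU

U_eff = 0.76/22.03 + 0.24/7.104 = 0.034498 + 0.033784 = 0.068282
R_eff = 1/U_eff = 14.645 ft²·°F·h/BTU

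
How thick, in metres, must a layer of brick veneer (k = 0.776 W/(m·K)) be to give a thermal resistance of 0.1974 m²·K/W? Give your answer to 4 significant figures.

L = R·k = 0.1974 × 0.776 = 0.15318 m

0.1532 m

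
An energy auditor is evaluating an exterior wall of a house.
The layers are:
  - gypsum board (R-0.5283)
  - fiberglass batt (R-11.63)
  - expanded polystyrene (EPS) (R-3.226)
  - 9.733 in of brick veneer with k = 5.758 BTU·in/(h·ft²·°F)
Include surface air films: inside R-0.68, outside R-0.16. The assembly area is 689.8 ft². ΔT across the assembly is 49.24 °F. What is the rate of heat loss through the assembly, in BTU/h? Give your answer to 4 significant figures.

1896 BTU/h

9.733/5.758 = 1.6903
R_total = 0.68 + 0.5283 + 11.63 + 3.226 + 1.6903 + 0.16 = 17.915 ft²·°F·h/BTU
Q = A·ΔT/R = 689.8 × 49.24 / 17.915 = 1896 BTU/h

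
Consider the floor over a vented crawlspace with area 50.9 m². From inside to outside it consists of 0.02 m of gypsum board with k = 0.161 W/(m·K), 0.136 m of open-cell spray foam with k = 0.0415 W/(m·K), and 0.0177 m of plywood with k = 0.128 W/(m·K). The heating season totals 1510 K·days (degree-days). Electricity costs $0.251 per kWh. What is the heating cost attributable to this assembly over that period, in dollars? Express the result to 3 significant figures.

131 dollars

0.02/0.161 = 0.1242
0.136/0.0415 = 3.277
0.0177/0.128 = 0.1383
R_total = 0.1242 + 3.277 + 0.1383 = 3.54 m²·K/W
E = A × HDD × 24 / R / 1000 = 50.9 × 1510 × 24 / 3.54 / 1000 = 521.1 kWh
Cost = 521.1 × 0.251 = $130.8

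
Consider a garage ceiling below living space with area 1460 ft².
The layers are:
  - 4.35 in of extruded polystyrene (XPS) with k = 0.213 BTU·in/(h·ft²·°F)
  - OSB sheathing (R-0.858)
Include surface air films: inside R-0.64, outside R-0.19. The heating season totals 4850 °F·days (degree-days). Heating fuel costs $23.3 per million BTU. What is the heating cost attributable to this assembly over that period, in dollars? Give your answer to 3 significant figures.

4.35/0.213 = 20.42
R_total = 0.64 + 20.42 + 0.858 + 0.19 = 22.11 ft²·°F·h/BTU
E = A × HDD × 24 / R = 1460 × 4850 × 24 / 22.11 = 7686000 BTU
Cost = 7686000/10⁶ × 23.3 = $179.1

179 dollars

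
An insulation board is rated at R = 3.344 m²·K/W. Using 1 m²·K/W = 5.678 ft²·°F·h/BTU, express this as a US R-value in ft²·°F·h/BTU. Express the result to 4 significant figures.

18.99 ft²·°F·h/BTU

R_US = 3.344 × 5.678 = 18.987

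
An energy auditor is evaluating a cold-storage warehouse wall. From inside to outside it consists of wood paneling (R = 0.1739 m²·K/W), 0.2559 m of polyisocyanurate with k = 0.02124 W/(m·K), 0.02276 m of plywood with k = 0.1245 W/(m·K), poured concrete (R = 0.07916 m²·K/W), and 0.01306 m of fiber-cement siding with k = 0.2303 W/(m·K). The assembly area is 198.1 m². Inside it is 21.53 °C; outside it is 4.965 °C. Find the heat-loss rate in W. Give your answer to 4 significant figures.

261.7 W

0.2559/0.02124 = 12.048
0.02276/0.1245 = 0.18281
0.01306/0.2303 = 0.056709
R_total = 0.1739 + 12.048 + 0.18281 + 0.07916 + 0.056709 = 12.541 m²·K/W
Q = A·ΔT/R = 198.1 × (21.53 − 4.965) / 12.541 = 261.67 W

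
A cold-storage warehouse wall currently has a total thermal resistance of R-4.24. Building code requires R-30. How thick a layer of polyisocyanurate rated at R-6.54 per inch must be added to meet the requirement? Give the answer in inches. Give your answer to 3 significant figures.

3.94 in

ΔR = 30 − 4.24 = 25.76 ft²·°F·h/BTU
L = ΔR / (R/in) = 25.76/6.54 = 3.939 in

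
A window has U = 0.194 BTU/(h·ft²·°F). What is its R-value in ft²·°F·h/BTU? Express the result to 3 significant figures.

5.15 ft²·°F·h/BTU

R = 1/U = 1/0.194 = 5.155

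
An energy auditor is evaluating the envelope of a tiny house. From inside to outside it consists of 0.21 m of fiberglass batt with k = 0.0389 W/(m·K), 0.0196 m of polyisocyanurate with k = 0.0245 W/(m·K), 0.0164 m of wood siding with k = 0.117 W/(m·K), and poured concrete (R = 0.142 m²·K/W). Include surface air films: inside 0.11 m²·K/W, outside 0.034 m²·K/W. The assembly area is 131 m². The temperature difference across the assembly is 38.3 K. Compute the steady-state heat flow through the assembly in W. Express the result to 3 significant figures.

757 W

0.21/0.0389 = 5.398
0.0196/0.0245 = 0.8
0.0164/0.117 = 0.1402
R_total = 0.11 + 5.398 + 0.8 + 0.1402 + 0.142 + 0.034 = 6.625 m²·K/W
Q = A·ΔT/R = 131 × 38.3 / 6.625 = 757.4 W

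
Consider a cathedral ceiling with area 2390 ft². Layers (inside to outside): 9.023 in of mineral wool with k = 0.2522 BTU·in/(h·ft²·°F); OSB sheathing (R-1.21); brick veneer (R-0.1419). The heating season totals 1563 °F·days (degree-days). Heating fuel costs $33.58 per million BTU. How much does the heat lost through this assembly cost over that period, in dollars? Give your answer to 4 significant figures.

81.08 dollars

9.023/0.2522 = 35.777
R_total = 35.777 + 1.21 + 0.1419 = 37.129 ft²·°F·h/BTU
E = A × HDD × 24 / R = 2390 × 1563 × 24 / 37.129 = 2414600 BTU
Cost = 2414600/10⁶ × 33.58 = $81.084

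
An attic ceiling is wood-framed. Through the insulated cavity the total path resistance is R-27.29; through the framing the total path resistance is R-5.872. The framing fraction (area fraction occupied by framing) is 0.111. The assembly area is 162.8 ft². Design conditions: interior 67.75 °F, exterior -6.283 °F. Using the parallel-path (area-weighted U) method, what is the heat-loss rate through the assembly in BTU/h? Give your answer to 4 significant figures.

620.5 BTU/h

U_eff = 0.889/27.29 + 0.111/5.872 = 0.032576 + 0.018903 = 0.051479
R_eff = 1/U_eff = 19.425 ft²·°F·h/BTU
Q = 162.8 × (67.75 − (-6.283)) / 19.425 = 620.46 BTU/h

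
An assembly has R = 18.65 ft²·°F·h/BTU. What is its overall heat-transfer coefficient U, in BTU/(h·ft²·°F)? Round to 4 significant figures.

U = 1/R = 1/18.65 = 0.053619

0.05362 BTU/(h·ft²·°F)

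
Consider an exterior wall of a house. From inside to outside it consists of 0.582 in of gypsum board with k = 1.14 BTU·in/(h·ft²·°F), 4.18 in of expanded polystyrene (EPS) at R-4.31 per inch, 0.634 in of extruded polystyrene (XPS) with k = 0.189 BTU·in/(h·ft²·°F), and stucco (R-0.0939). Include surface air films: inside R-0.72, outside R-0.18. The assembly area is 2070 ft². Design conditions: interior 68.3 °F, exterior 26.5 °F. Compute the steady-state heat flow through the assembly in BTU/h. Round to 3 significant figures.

3780 BTU/h

0.582/1.14 = 0.5105
4.18 × 4.31 = 18.02
0.634/0.189 = 3.354
R_total = 0.72 + 0.5105 + 18.02 + 3.354 + 0.0939 + 0.18 = 22.87 ft²·°F·h/BTU
Q = A·ΔT/R = 2070 × (68.3 − 26.5) / 22.87 = 3783 BTU/h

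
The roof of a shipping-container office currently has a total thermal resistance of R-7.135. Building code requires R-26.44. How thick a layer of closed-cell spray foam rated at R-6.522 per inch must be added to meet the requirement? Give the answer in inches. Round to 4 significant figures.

2.960 in

ΔR = 26.44 − 7.135 = 19.305 ft²·°F·h/BTU
L = ΔR / (R/in) = 19.305/6.522 = 2.96 in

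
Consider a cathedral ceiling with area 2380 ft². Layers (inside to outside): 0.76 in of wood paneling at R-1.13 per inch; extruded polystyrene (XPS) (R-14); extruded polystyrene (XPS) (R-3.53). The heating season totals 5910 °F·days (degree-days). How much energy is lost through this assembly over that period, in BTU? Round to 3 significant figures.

0.76 × 1.13 = 0.8588
R_total = 0.8588 + 14 + 3.53 = 18.39 ft²·°F·h/BTU
E = A × HDD × 24 / R = 2380 × 5910 × 24 / 18.39 = 18360000 BTU

18400000 BTU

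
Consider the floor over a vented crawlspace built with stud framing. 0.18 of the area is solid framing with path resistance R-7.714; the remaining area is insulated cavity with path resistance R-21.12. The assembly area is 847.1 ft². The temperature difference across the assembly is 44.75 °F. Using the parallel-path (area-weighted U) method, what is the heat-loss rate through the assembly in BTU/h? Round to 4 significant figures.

2356 BTU/h

U_eff = 0.82/21.12 + 0.18/7.714 = 0.038826 + 0.023334 = 0.06216
R_eff = 1/U_eff = 16.088 ft²·°F·h/BTU
Q = 847.1 × 44.75 / 16.088 = 2356.3 BTU/h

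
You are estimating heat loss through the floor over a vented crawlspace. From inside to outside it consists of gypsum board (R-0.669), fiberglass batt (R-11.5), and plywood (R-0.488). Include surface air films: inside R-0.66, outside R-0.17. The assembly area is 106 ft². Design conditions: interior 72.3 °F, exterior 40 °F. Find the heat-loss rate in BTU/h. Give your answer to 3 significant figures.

254 BTU/h

R_total = 0.66 + 0.669 + 11.5 + 0.488 + 0.17 = 13.49 ft²·°F·h/BTU
Q = A·ΔT/R = 106 × (72.3 − 40) / 13.49 = 253.9 BTU/h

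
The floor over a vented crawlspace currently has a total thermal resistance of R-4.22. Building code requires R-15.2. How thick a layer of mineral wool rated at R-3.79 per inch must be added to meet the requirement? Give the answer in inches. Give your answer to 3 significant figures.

ΔR = 15.2 − 4.22 = 10.98 ft²·°F·h/BTU
L = ΔR / (R/in) = 10.98/3.79 = 2.897 in

2.90 in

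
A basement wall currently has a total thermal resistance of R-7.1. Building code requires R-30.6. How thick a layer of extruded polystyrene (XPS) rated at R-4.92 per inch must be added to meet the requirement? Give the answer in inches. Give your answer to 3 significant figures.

4.78 in

ΔR = 30.6 − 7.1 = 23.5 ft²·°F·h/BTU
L = ΔR / (R/in) = 23.5/4.92 = 4.776 in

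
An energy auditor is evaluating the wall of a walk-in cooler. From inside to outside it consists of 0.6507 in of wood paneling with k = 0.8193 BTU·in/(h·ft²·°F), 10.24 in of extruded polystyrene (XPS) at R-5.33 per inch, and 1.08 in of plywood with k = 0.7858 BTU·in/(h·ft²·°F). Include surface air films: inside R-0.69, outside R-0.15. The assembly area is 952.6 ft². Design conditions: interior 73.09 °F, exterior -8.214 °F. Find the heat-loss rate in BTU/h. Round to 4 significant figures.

1345 BTU/h

0.6507/0.8193 = 0.79421
10.24 × 5.33 = 54.579
1.08/0.7858 = 1.3744
R_total = 0.69 + 0.79421 + 54.579 + 1.3744 + 0.15 = 57.588 ft²·°F·h/BTU
Q = A·ΔT/R = 952.6 × (73.09 − (-8.214)) / 57.588 = 1344.9 BTU/h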